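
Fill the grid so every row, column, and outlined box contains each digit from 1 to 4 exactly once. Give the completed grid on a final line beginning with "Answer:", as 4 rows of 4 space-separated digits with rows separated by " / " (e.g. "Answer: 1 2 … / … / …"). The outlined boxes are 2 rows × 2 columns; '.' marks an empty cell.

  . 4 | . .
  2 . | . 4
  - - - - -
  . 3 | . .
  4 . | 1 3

Step 1. [r1c4∈{1,2}] in col 4, 1 fits only at r1c4. So r1c4=1.
Step 2. [r1c3∈{2,3}] row 1 places 2 nowhere but r1c3, so r1c3=2.
Step 3. [r3c3∈{4}] r3c3's peers cover all but 4. So r3c3=4.
Step 4. [r3c1∈{1}] r3c1's peers cover all but 1. So r3c1=1.
Step 5. [r2c3∈{3}] r2c3's peers cover all but 3 ⇒ r2c3=3.
Step 6. [r2c2∈{1}] r2c2's peers cover all but 1 ⇒ r2c2=1.
Step 7. [r3c4∈{2}] r3c4 has the single candidate 2. So r3c4=2.
Step 8. [r4c2∈{2}] r4c2 is down to just 2, so r4c2=2.
Step 9. [r1c1∈{3}] r1c1 has the single candidate 3 ⇒ r1c1=3.

Answer: 3 4 2 1 / 2 1 3 4 / 1 3 4 2 / 4 2 1 3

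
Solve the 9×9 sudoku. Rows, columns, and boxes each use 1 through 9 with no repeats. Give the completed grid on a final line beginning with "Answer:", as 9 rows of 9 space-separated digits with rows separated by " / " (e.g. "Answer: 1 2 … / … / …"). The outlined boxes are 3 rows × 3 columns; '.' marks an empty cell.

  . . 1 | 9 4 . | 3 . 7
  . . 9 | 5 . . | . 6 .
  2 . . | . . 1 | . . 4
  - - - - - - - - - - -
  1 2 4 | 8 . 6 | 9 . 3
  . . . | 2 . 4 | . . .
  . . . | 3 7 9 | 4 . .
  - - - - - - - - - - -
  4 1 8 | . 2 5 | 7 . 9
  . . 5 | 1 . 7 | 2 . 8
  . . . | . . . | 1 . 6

Step 1. [r2c7∈{8}] r2c7 has the single candidate 8, so r2c7=8.
Step 2. [r9c8∈{3,4,5}] 5 has one home in row 9: r9c8. So r9c8=5.
Step 3. [r6c3∈{6}] r6c3 is down to just 6, so r6c3=6.
Step 4. [r2c5∈{3}] only 3 remains possible at r2c5 ⇒ r2c5=3.
Step 5. [r2c1∈{7}] r2c1 is down to just 7 ⇒ r2c1=7.
Step 6. [r9c6∈{3,8}] in col 6, 3 fits only at r9c6 ⇒ r9c6=3.
Step 7. [r9c1∈{9}] r9c1 is down to just 9. So r9c1=9.
Step 8. [r5c2∈{3,5,7,8,9}] 9 has one home in row 5: r5c2, so r5c2=9.
Step 9. [r1c6∈{2,8}] in col 6, 8 fits only at r1c6, so r1c6=8.
Step 10. [r3c2∈{3,5,6,8}] in row 3, 8 fits only at r3c2, so r3c2=8.
Step 11. [r6c2∈{5}] r6c2 is down to just 5 ⇒ r6c2=5.
Step 12. [r8c2∈{3,6}] 3 has one home in col 2: r8c2, so r8c2=3.
Step 13. [r5c5∈{1,5}] across col 5, 1 lands solely at r5c5 ⇒ r5c5=1.
Step 14. [r6c8∈{1,2,8}] across col 8, 1 lands solely at r6c8 ⇒ r6c8=1.
Step 15. [r5c3∈{3,7}] r5c3 is the only open cell in box 4 admitting 7. So r5c3=7.
Step 16. [r3c5∈{6}] r3c5's peers cover all but 6, so r3c5=6.
Step 17. [r2c9∈{1,2}] across row 2, 1 lands solely at r2c9 ⇒ r2c9=1.
Step 18. [r5c9∈{5}] r5c9 is down to just 5, so r5c9=5.
Step 19. [r5c1∈{3,8}] 3 has one home in row 5: r5c1. So r5c1=3.
Step 20. [r1c2∈{6}] r1c2's peers cover all but 6, so r1c2=6.
Step 21. [r8c8∈{4}] only 4 remains possible at r8c8, so r8c8=4.
Step 22. [r2c2∈{4}] r2c2 is down to just 4, so r2c2=4.
Step 23. [r9c2∈{7}] r9c2's peers cover all but 7, so r9c2=7.
Step 24. [r3c8∈{9}] r3c8's peers cover all but 9. So r3c8=9.
Step 25. [r6c1∈{8}] r6c1 has the single candidate 8 ⇒ r6c1=8.
Step 26. [r3c7∈{5}] only 5 remains possible at r3c7. So r3c7=5.
Step 27. [r4c8∈{7}] r4c8's peers cover all but 7, so r4c8=7.
Step 28. [r6c9∈{2}] r6c9 is down to just 2, so r6c9=2.
Step 29. [r7c8∈{3}] r7c8's peers cover all but 3 ⇒ r7c8=3.
Step 30. [r8c5∈{9}] nothing but 9 survives at r8c5, so r8c5=9.
Step 31. [r2c6∈{2}] r2c6 has the single candidate 2. So r2c6=2.
Step 32. [r5c7∈{6}] nothing but 6 survives at r5c7, so r5c7=6.
Step 33. [r3c3∈{3}] r3c3 is down to just 3. So r3c3=3.
Step 34. [r3c4∈{7}] nothing but 7 survives at r3c4 ⇒ r3c4=7.
Step 35. [r9c4∈{4}] only 4 remains possible at r9c4 ⇒ r9c4=4.
Step 36. [r5c8∈{8}] nothing but 8 survives at r5c8 ⇒ r5c8=8.
Step 37. [r9c5∈{8}] only 8 remains possible at r9c5, so r9c5=8.
Step 38. [r7c4∈{6}] nothing but 6 survives at r7c4 ⇒ r7c4=6.
Step 39. [r8c1∈{6}] only 6 remains possible at r8c1 ⇒ r8c1=6.
Step 40. [r1c8∈{2}] r1c8 has the single candidate 2. So r1c8=2.
Step 41. [r4c5∈{5}] r4c5's peers cover all but 5. So r4c5=5.
Step 42. [r1c1∈{5}] nothing but 5 survives at r1c1 ⇒ r1c1=5.
Step 43. [r9c3∈{2}] r9c3 is down to just 2. So r9c3=2.

Answer: 5 6 1 9 4 8 3 2 7 / 7 4 9 5 3 2 8 6 1 / 2 8 3 7 6 1 5 9 4 / 1 2 4 8 5 6 9 7 3 / 3 9 7 2 1 4 6 8 5 / 8 5 6 3 7 9 4 1 2 / 4 1 8 6 2 5 7 3 9 / 6 3 5 1 9 7 2 4 8 / 9 7 2 4 8 3 1 5 6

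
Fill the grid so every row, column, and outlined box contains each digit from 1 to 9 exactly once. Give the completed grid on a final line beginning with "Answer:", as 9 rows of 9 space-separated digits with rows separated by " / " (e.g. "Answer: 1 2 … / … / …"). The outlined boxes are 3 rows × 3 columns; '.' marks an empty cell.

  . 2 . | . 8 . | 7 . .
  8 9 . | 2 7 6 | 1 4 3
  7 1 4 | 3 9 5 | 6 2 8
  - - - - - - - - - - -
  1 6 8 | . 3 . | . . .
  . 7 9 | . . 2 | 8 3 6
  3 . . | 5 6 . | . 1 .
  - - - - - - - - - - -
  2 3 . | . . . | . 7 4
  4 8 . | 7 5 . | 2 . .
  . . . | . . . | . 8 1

Step 1. [r8c9∈{9}] only 9 remains possible at r8c9, so r8c9=9.
Step 2. [r7c5∈{1}] r7c5 is down to just 1, so r7c5=1.
Step 3. [r5c5∈{4}] nothing but 4 survives at r5c5. So r5c5=4.
Step 4. [r4c4∈{9}] r4c4's peers cover all but 9. So r4c4=9.
Step 5. [r2c3∈{5}] r2c3's peers cover all but 5, so r2c3=5.
Step 6. [r7c3∈{6}] r7c3 has the single candidate 6 ⇒ r7c3=6.
Step 7. [r4c9∈{2,5,7}] in row 4, 2 fits only at r4c9, so r4c9=2.
Step 8. [r7c6∈{8,9}] r7c6 is the only open cell in row 7 admitting 9, so r7c6=9.
Step 9. [r7c7∈{5}] r7c7's peers cover all but 5 ⇒ r7c7=5.
Step 10. [r1c6∈{1,4}] in col 6, 1 fits only at r1c6 ⇒ r1c6=1.
Step 11. [r9c6∈{3,4}] col 6 places 4 nowhere but r9c6. So r9c6=4.
Step 12. [r9c2∈{5}] r9c2 is down to just 5 ⇒ r9c2=5.
Step 13. [r6c2∈{4}] r6c2 is down to just 4. So r6c2=4.
Step 14. [r4c6∈{7}] r4c6 is down to just 7 ⇒ r4c6=7.
Step 15. [r4c8∈{5}] r4c8 is down to just 5, so r4c8=5.
Step 16. [r1c4∈{4}] only 4 remains possible at r1c4 ⇒ r1c4=4.
Step 17. [r5c1∈{5}] r5c1 has the single candidate 5 ⇒ r5c1=5.
Step 18. [r8c8∈{6}] r8c8's peers cover all but 6, so r8c8=6.
Step 19. [r1c3∈{3}] nothing but 3 survives at r1c3. So r1c3=3.
Step 20. [r6c7∈{9}] nothing but 9 survives at r6c7, so r6c7=9.
Step 21. [r1c8∈{9}] r1c8's peers cover all but 9 ⇒ r1c8=9.
Step 22. [r8c3∈{1}] only 1 remains possible at r8c3. So r8c3=1.
Step 23. [r9c4∈{6}] nothing but 6 survives at r9c4, so r9c4=6.
Step 24. [r5c4∈{1}] r5c4's peers cover all but 1, so r5c4=1.
Step 25. [r7c4∈{8}] r7c4 has the single candidate 8 ⇒ r7c4=8.
Step 26. [r1c9∈{5}] nothing but 5 survives at r1c9 ⇒ r1c9=5.
Step 27. [r4c7∈{4}] r4c7 is down to just 4. So r4c7=4.
Step 28. [r8c6∈{3}] r8c6 has the single candidate 3. So r8c6=3.
Step 29. [r6c9∈{7}] nothing but 7 survives at r6c9, so r6c9=7.
Step 30. [r1c1∈{6}] only 6 remains possible at r1c1. So r1c1=6.
Step 31. [r9c5∈{2}] r9c5 is down to just 2 ⇒ r9c5=2.
Step 32. [r6c3∈{2}] r6c3 is down to just 2. So r6c3=2.
Step 33. [r9c7∈{3}] r9c7's peers cover all but 3. So r9c7=3.
Step 34. [r9c1∈{9}] r9c1's peers cover all but 9. So r9c1=9.
Step 35. [r6c6∈{8}] r6c6 has the single candidate 8, so r6c6=8.
Step 36. [r9c3∈{7}] r9c3's peers cover all but 7 ⇒ r9c3=7.

Answer: 6 2 3 4 8 1 7 9 5 / 8 9 5 2 7 6 1 4 3 / 7 1 4 3 9 5 6 2 8 / 1 6 8 9 3 7 4 5 2 / 5 7 9 1 4 2 8 3 6 / 3 4 2 5 6 8 9 1 7 / 2 3 6 8 1 9 5 7 4 / 4 8 1 7 5 3 2 6 9 / 9 5 7 6 2 4 3 8 1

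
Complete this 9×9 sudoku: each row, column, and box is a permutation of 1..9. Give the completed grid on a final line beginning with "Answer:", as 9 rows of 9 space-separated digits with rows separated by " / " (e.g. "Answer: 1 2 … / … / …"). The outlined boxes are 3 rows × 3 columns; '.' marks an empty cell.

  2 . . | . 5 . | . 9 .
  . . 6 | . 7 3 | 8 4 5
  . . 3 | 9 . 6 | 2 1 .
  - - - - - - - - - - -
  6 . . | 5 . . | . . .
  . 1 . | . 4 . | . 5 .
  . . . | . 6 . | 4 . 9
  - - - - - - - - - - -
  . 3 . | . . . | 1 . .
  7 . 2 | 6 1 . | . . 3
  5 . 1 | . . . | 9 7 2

Step 1. [r3c5∈{8}] r3c5 has the single candidate 8. So r3c5=8.
Step 2. [r7c9∈{4,6,8}] r7c9 is the only open cell in col 9 admitting 4 ⇒ r7c9=4.
Step 3. [r7c6∈{2,5,7,8,9}] r7c6 is the only open cell in row 7 admitting 5 ⇒ r7c6=5.
Step 4. [r8c8∈{8}] nothing but 8 survives at r8c8 ⇒ r8c8=8.
Step 5. [r3c9∈{7}] r3c9's peers cover all but 7 ⇒ r3c9=7.
Step 6. [r2c4∈{1,2}] row 2 places 2 nowhere but r2c4 ⇒ r2c4=2.
Step 7. [r5c6∈{2,7,8,9}] 2 has one home in row 5: r5c6 ⇒ r5c6=2.
Step 8. [r2c2∈{9}] only 9 remains possible at r2c2. So r2c2=9.
Step 9. [r8c2∈{4}] only 4 remains possible at r8c2. So r8c2=4.
Step 10. [r4c3∈{4,7,8,9}] r4c3 is the only open cell in row 4 admitting 4, so r4c3=4.
Step 11. [r6c3∈{5,7,8}] col 3 places 5 nowhere but r6c3 ⇒ r6c3=5.
Step 12. [r1c7∈{3,6}] 3 has one home in row 1: r1c7 ⇒ r1c7=3.
Step 13. [r4c7∈{7}] r4c7 is down to just 7, so r4c7=7.
Step 14. [r6c6∈{1,7,8}] in col 6, 7 fits only at r6c6, so r6c6=7.
Step 15. [r6c4∈{1,3,8}] across row 6, 1 lands solely at r6c4. So r6c4=1.
Step 16. [r5c3∈{7,8,9}] r5c3 is the only open cell in row 5 admitting 7 ⇒ r5c3=7.
Step 17. [r5c1∈{3,8,9}] row 5 places 9 nowhere but r5c1, so r5c1=9.
Step 18. [r7c1∈{8}] r7c1 is down to just 8, so r7c1=8.
Step 19. [r6c2∈{2,8}] across row 6, 8 lands solely at r6c2, so r6c2=8.
Step 20. [r5c4∈{3,8}] r5c4 is the only open cell in row 5 admitting 3, so r5c4=3.
Step 21. [r4c6∈{8,9}] box 5 places 8 nowhere but r4c6, so r4c6=8.
Step 22. [r9c6∈{4}] nothing but 4 survives at r9c6. So r9c6=4.
Step 23. [r6c8∈{2,3}] r6c8 is the only open cell in row 6 admitting 2, so r6c8=2.
Step 24. [r1c9∈{6}] only 6 remains possible at r1c9, so r1c9=6.
Step 25. [r7c5∈{2,9}] across row 7, 2 lands solely at r7c5 ⇒ r7c5=2.
Step 26. [r1c6∈{1}] nothing but 1 survives at r1c6, so r1c6=1.
Step 27. [r5c9∈{8}] r5c9 is down to just 8 ⇒ r5c9=8.
Step 28. [r3c2∈{5}] r3c2's peers cover all but 5, so r3c2=5.
Step 29. [r1c4∈{4}] r1c4 has the single candidate 4, so r1c4=4.
Step 30. [r9c5∈{3}] only 3 remains possible at r9c5 ⇒ r9c5=3.
Step 31. [r4c9∈{1}] only 1 remains possible at r4c9 ⇒ r4c9=1.
Step 32. [r8c7∈{5}] r8c7's peers cover all but 5. So r8c7=5.
Step 33. [r4c8∈{3}] only 3 remains possible at r4c8, so r4c8=3.
Step 34. [r9c2∈{6}] r9c2 is down to just 6, so r9c2=6.
Step 35. [r4c2∈{2}] only 2 remains possible at r4c2, so r4c2=2.
Step 36. [r1c2∈{7}] r1c2 has the single candidate 7. So r1c2=7.
Step 37. [r5c7∈{6}] r5c7 has the single candidate 6. So r5c7=6.
Step 38. [r7c4∈{7}] nothing but 7 survives at r7c4 ⇒ r7c4=7.
Step 39. [r2c1∈{1}] only 1 remains possible at r2c1. So r2c1=1.
Step 40. [r9c4∈{8}] r9c4's peers cover all but 8 ⇒ r9c4=8.
Step 41. [r4c5∈{9}] r4c5 has the single candidate 9. So r4c5=9.
Step 42. [r1c3∈{8}] r1c3's peers cover all but 8 ⇒ r1c3=8.
Step 43. [r3c1∈{4}] r3c1's peers cover all but 4, so r3c1=4.
Step 44. [r7c3∈{9}] nothing but 9 survives at r7c3 ⇒ r7c3=9.
Step 45. [r8c6∈{9}] r8c6 is down to just 9 ⇒ r8c6=9.
Step 46. [r7c8∈{6}] r7c8 is down to just 6. So r7c8=6.
Step 47. [r6c1∈{3}] only 3 remains possible at r6c1, so r6c1=3.

Answer: 2 7 8 4 5 1 3 9 6 / 1 9 6 2 7 3 8 4 5 / 4 5 3 9 8 6 2 1 7 / 6 2 4 5 9 8 7 3 1 / 9 1 7 3 4 2 6 5 8 / 3 8 5 1 6 7 4 2 9 / 8 3 9 7 2 5 1 6 4 / 7 4 2 6 1 9 5 8 3 / 5 6 1 8 3 4 9 7 2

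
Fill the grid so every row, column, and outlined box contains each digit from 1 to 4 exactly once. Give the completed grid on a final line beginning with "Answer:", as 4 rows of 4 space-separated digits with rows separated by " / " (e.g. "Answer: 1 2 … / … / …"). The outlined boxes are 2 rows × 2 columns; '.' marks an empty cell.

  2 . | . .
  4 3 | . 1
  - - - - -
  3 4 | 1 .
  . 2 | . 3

Step 1. [r1c3∈{3,4}] across row 1, 3 lands solely at r1c3. So r1c3=3.
Step 2. [r1c4∈{4}] r1c4 is down to just 4. So r1c4=4.
Step 3. [r4c3∈{4}] nothing but 4 survives at r4c3. So r4c3=4.
Step 4. [r3c4∈{2}] only 2 remains possible at r3c4 ⇒ r3c4=2.
Step 5. [r4c1∈{1}] nothing but 1 survives at r4c1, so r4c1=1.
Step 6. [r1c2∈{1}] only 1 remains possible at r1c2. So r1c2=1.
Step 7. [r2c3∈{2}] only 2 remains possible at r2c3. So r2c3=2.

Answer: 2 1 3 4 / 4 3 2 1 / 3 4 1 2 / 1 2 4 3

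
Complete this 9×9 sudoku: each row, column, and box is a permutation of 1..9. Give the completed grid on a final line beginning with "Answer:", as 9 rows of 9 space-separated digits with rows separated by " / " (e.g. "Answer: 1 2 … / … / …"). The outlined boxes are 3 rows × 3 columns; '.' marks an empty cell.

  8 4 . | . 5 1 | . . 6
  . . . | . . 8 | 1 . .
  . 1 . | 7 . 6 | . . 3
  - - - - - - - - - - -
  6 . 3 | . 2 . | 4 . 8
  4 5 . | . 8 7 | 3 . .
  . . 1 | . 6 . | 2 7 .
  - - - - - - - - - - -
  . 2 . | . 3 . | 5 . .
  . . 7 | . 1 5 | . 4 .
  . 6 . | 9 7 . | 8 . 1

Step 1. [r3c7∈{9}] r3c7's peers cover all but 9 ⇒ r3c7=9.
Step 2. [r6c1∈{9}] nothing but 9 survives at r6c1. So r6c1=9.
Step 3. [r1c8∈{2}] r1c8 has the single candidate 2 ⇒ r1c8=2.
Step 4. [r2c8∈{5}] only 5 remains possible at r2c8. So r2c8=5.
Step 5. [r2c4∈{2,3,4}] box 2 places 2 nowhere but r2c4 ⇒ r2c4=2.
Step 6. [r5c9∈{9}] r5c9 is down to just 9 ⇒ r5c9=9.
Step 7. [r7c6∈{4}] only 4 remains possible at r7c6 ⇒ r7c6=4.
Step 8. [r8c2∈{3,8,9}] in row 8, 9 fits only at r8c2 ⇒ r8c2=9.
Step 9. [r2c1∈{3,7}] 7 has one home in col 1: r2c1. So r2c1=7.
Step 10. [r4c8∈{1}] only 1 remains possible at r4c8. So r4c8=1.
Step 11. [r6c4∈{3,4,5}] r6c4 is the only open cell in row 6 admitting 4 ⇒ r6c4=4.
Step 12. [r2c5∈{4,9}] in col 5, 9 fits only at r2c5 ⇒ r2c5=9.
Step 13. [r8c4∈{6,8}] 8 has one home in row 8: r8c4 ⇒ r8c4=8.
Step 14. [r3c1∈{2,5}] r3c1 is the only open cell in col 1 admitting 2 ⇒ r3c1=2.
Step 15. [r9c1∈{3,5}] across col 1, 5 lands solely at r9c1 ⇒ r9c1=5.
Step 16. [r7c8∈{6,9}] 9 has one home in row 7: r7c8 ⇒ r7c8=9.
Step 17. [r6c2∈{8}] r6c2 has the single candidate 8. So r6c2=8.
Step 18. [r1c3∈{9}] r1c3's peers cover all but 9, so r1c3=9.
Step 19. [r3c8∈{8}] nothing but 8 survives at r3c8. So r3c8=8.
Step 20. [r4c4∈{5}] nothing but 5 survives at r4c4, so r4c4=5.
Step 21. [r1c4∈{3}] nothing but 3 survives at r1c4 ⇒ r1c4=3.
Step 22. [r7c1∈{1}] r7c1 has the single candidate 1 ⇒ r7c1=1.
Step 23. [r5c4∈{1}] r5c4 is down to just 1. So r5c4=1.
Step 24. [r7c9∈{7}] only 7 remains possible at r7c9. So r7c9=7.
Step 25. [r9c8∈{3}] nothing but 3 survives at r9c8, so r9c8=3.
Step 26. [r9c3∈{4}] r9c3's peers cover all but 4 ⇒ r9c3=4.
Step 27. [r9c6∈{2}] only 2 remains possible at r9c6. So r9c6=2.
Step 28. [r1c7∈{7}] r1c7 is down to just 7 ⇒ r1c7=7.
Step 29. [r8c7∈{6}] r8c7 is down to just 6. So r8c7=6.
Step 30. [r2c3∈{6}] only 6 remains possible at r2c3, so r2c3=6.
Step 31. [r4c2∈{7}] r4c2's peers cover all but 7, so r4c2=7.
Step 32. [r8c1∈{3}] r8c1 has the single candidate 3. So r8c1=3.
Step 33. [r7c4∈{6}] only 6 remains possible at r7c4, so r7c4=6.
Step 34. [r2c9∈{4}] r2c9 is down to just 4. So r2c9=4.
Step 35. [r4c6∈{9}] only 9 remains possible at r4c6, so r4c6=9.
Step 36. [r3c3∈{5}] r3c3 is down to just 5 ⇒ r3c3=5.
Step 37. [r2c2∈{3}] only 3 remains possible at r2c2, so r2c2=3.
Step 38. [r6c6∈{3}] r6c6's peers cover all but 3, so r6c6=3.
Step 39. [r7c3∈{8}] r7c3 is down to just 8. So r7c3=8.
Step 40. [r6c9∈{5}] nothing but 5 survives at r6c9, so r6c9=5.
Step 41. [r5c8∈{6}] r5c8's peers cover all but 6, so r5c8=6.
Step 42. [r8c9∈{2}] r8c9 is down to just 2. So r8c9=2.
Step 43. [r5c3∈{2}] r5c3's peers cover all but 2 ⇒ r5c3=2.
Step 44. [r3c5∈{4}] r3c5 is down to just 4 ⇒ r3c5=4.

Answer: 8 4 9 3 5 1 7 2 6 / 7 3 6 2 9 8 1 5 4 / 2 1 5 7 4 6 9 8 3 / 6 7 3 5 2 9 4 1 8 / 4 5 2 1 8 7 3 6 9 / 9 8 1 4 6 3 2 7 5 / 1 2 8 6 3 4 5 9 7 / 3 9 7 8 1 5 6 4 2 / 5 6 4 9 7 2 8 3 1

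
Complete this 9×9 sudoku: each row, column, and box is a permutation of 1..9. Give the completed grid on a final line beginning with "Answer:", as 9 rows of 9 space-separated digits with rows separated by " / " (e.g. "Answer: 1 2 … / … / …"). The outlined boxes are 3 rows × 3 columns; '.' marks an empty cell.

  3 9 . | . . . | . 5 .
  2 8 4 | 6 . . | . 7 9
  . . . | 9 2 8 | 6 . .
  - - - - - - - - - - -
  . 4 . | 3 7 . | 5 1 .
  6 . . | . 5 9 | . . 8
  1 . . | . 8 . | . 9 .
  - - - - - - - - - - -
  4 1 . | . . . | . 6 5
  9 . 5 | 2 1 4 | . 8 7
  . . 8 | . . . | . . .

Step 1. [r8c7∈{3}] r8c7's peers cover all but 3, so r8c7=3.
Step 2. [r9c1∈{7}] r9c1's peers cover all but 7, so r9c1=7.
Step 3. [r2c7∈{1}] only 1 remains possible at r2c7, so r2c7=1.
Step 4. [r9c5∈{3,6,9}] across col 5, 6 lands solely at r9c5. So r9c5=6.
Step 5. [r6c4∈{4}] only 4 remains possible at r6c4, so r6c4=4.
Step 6. [r6c2∈{2,3,5,7}] row 6 places 5 nowhere but r6c2. So r6c2=5.
Step 7. [r1c6∈{1,7}] in col 6, 1 fits only at r1c6. So r1c6=1.
Step 8. [r3c2∈{7}] nothing but 7 survives at r3c2, so r3c2=7.
Step 9. [r9c7∈{2,4,9}] 9 has one home in row 9: r9c7. So r9c7=9.
Step 10. [r7c7∈{2}] r7c7 is down to just 2 ⇒ r7c7=2.
Step 11. [r5c8∈{2,3,4}] r5c8 is the only open cell in col 8 admitting 2 ⇒ r5c8=2.
Step 12. [r7c3∈{3}] only 3 remains possible at r7c3. So r7c3=3.
Step 13. [r6c7∈{7}] nothing but 7 survives at r6c7, so r6c7=7.
Step 14. [r9c8∈{4}] r9c8's peers cover all but 4, so r9c8=4.
Step 15. [r3c9∈{3,4}] r3c9 is the only open cell in row 3 admitting 4, so r3c9=4.
Step 16. [r2c6∈{3,5}] across row 2, 5 lands solely at r2c6, so r2c6=5.
Step 17. [r6c3∈{2}] nothing but 2 survives at r6c3, so r6c3=2.
Step 18. [r6c6∈{6}] r6c6's peers cover all but 6 ⇒ r6c6=6.
Step 19. [r1c4∈{7}] r1c4 has the single candidate 7. So r1c4=7.
Step 20. [r7c5∈{9}] r7c5 is down to just 9, so r7c5=9.
Step 21. [r7c6∈{7}] only 7 remains possible at r7c6 ⇒ r7c6=7.
Step 22. [r9c9∈{1}] nothing but 1 survives at r9c9, so r9c9=1.
Step 23. [r8c2∈{6}] r8c2's peers cover all but 6, so r8c2=6.
Step 24. [r6c9∈{3}] nothing but 3 survives at r6c9. So r6c9=3.
Step 25. [r4c6∈{2}] only 2 remains possible at r4c6. So r4c6=2.
Step 26. [r4c1∈{8}] r4c1 is down to just 8. So r4c1=8.
Step 27. [r4c9∈{6}] r4c9's peers cover all but 6. So r4c9=6.
Step 28. [r1c5∈{4}] nothing but 4 survives at r1c5. So r1c5=4.
Step 29. [r1c9∈{2}] r1c9's peers cover all but 2. So r1c9=2.
Step 30. [r5c3∈{7}] only 7 remains possible at r5c3 ⇒ r5c3=7.
Step 31. [r4c3∈{9}] r4c3 has the single candidate 9. So r4c3=9.
Step 32. [r2c5∈{3}] r2c5's peers cover all but 3 ⇒ r2c5=3.
Step 33. [r1c7∈{8}] only 8 remains possible at r1c7, so r1c7=8.
Step 34. [r3c1∈{5}] r3c1 has the single candidate 5. So r3c1=5.
Step 35. [r9c2∈{2}] r9c2 is down to just 2, so r9c2=2.
Step 36. [r7c4∈{8}] r7c4 is down to just 8, so r7c4=8.
Step 37. [r5c4∈{1}] r5c4's peers cover all but 1, so r5c4=1.
Step 38. [r9c6∈{3}] r9c6 has the single candidate 3. So r9c6=3.
Step 39. [r1c3∈{6}] r1c3 is down to just 6. So r1c3=6.
Step 40. [r3c3∈{1}] r3c3 has the single candidate 1 ⇒ r3c3=1.
Step 41. [r3c8∈{3}] r3c8 is down to just 3, so r3c8=3.
Step 42. [r9c4∈{5}] r9c4 has the single candidate 5. So r9c4=5.
Step 43. [r5c2∈{3}] r5c2 has the single candidate 3, so r5c2=3.
Step 44. [r5c7∈{4}] r5c7 is down to just 4, so r5c7=4.

Answer: 3 9 6 7 4 1 8 5 2 / 2 8 4 6 3 5 1 7 9 / 5 7 1 9 2 8 6 3 4 / 8 4 9 3 7 2 5 1 6 / 6 3 7 1 5 9 4 2 8 / 1 5 2 4 8 6 7 9 3 / 4 1 3 8 9 7 2 6 5 / 9 6 5 2 1 4 3 8 7 / 7 2 8 5 6 3 9 4 1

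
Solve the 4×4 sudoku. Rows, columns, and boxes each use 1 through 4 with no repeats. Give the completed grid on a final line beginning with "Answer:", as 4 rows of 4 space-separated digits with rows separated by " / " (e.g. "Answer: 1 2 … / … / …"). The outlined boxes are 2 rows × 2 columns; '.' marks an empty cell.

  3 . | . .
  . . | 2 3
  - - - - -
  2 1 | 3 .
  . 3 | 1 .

Step 1. [r2c2∈{4}] r2c2 is down to just 4 ⇒ r2c2=4.
Step 2. [r3c4∈{4}] r3c4 has the single candidate 4. So r3c4=4.
Step 3. [r2c1∈{1}] r2c1 has the single candidate 1. So r2c1=1.
Step 4. [r1c4∈{1}] r1c4 is down to just 1, so r1c4=1.
Step 5. [r1c3∈{4}] only 4 remains possible at r1c3 ⇒ r1c3=4.
Step 6. [r4c1∈{4}] r4c1 is down to just 4, so r4c1=4.
Step 7. [r4c4∈{2}] nothing but 2 survives at r4c4, so r4c4=2.
Step 8. [r1c2∈{2}] r1c2 has the single candidate 2 ⇒ r1c2=2.

Answer: 3 2 4 1 / 1 4 2 3 / 2 1 3 4 / 4 3 1 2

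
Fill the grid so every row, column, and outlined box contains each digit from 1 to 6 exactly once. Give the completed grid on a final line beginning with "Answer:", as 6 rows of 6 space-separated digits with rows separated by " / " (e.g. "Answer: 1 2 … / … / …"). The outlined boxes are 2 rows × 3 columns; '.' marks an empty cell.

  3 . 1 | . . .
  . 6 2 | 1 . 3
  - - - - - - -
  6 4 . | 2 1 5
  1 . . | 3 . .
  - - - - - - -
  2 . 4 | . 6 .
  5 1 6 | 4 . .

Step 1. [r2c5∈{4,5}] across row 2, 5 lands solely at r2c5. So r2c5=5.
Step 2. [r6c6∈{2}] r6c6 has the single candidate 2. So r6c6=2.
Step 3. [r4c5∈{4}] r4c5's peers cover all but 4 ⇒ r4c5=4.
Step 4. [r4c3∈{5}] nothing but 5 survives at r4c3. So r4c3=5.
Step 5. [r1c6∈{4,6}] row 1 places 4 nowhere but r1c6, so r1c6=4.
Step 6. [r3c3∈{3}] r3c3 is down to just 3, so r3c3=3.
Step 7. [r4c2∈{2}] r4c2 has the single candidate 2 ⇒ r4c2=2.
Step 8. [r4c6∈{6}] nothing but 6 survives at r4c6 ⇒ r4c6=6.
Step 9. [r2c1∈{4}] r2c1 is down to just 4, so r2c1=4.
Step 10. [r1c4∈{6}] r1c4 has the single candidate 6, so r1c4=6.
Step 11. [r1c5∈{2}] r1c5 is down to just 2. So r1c5=2.
Step 12. [r1c2∈{5}] r1c2's peers cover all but 5. So r1c2=5.
Step 13. [r5c4∈{5}] r5c4's peers cover all but 5. So r5c4=5.
Step 14. [r5c2∈{3}] r5c2 has the single candidate 3 ⇒ r5c2=3.
Step 15. [r5c6∈{1}] r5c6's peers cover all but 1, so r5c6=1.
Step 16. [r6c5∈{3}] r6c5's peers cover all but 3 ⇒ r6c5=3.

Answer: 3 5 1 6 2 4 / 4 6 2 1 5 3 / 6 4 3 2 1 5 / 1 2 5 3 4 6 / 2 3 4 5 6 1 / 5 1 6 4 3 2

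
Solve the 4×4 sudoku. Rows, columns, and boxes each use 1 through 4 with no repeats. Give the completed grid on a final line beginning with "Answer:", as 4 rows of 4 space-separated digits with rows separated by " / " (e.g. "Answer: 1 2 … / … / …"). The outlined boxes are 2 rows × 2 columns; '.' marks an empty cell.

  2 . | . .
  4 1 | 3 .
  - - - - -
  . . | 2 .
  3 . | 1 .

Step 1. [r4c4∈{4}] r4c4's peers cover all but 4, so r4c4=4.
Step 2. [r1c3∈{4}] nothing but 4 survives at r1c3 ⇒ r1c3=4.
Step 3. [r3c4∈{3}] r3c4's peers cover all but 3 ⇒ r3c4=3.
Step 4. [r3c1∈{1}] r3c1's peers cover all but 1 ⇒ r3c1=1.
Step 5. [r1c4∈{1}] r1c4's peers cover all but 1. So r1c4=1.
Step 6. [r4c2∈{2}] r4c2's peers cover all but 2 ⇒ r4c2=2.
Step 7. [r2c4∈{2}] only 2 remains possible at r2c4 ⇒ r2c4=2.
Step 8. [r3c2∈{4}] r3c2's peers cover all but 4. So r3c2=4.
Step 9. [r1c2∈{3}] nothing but 3 survives at r1c2 ⇒ r1c2=3.

Answer: 2 3 4 1 / 4 1 3 2 / 1 4 2 3 / 3 2 1 4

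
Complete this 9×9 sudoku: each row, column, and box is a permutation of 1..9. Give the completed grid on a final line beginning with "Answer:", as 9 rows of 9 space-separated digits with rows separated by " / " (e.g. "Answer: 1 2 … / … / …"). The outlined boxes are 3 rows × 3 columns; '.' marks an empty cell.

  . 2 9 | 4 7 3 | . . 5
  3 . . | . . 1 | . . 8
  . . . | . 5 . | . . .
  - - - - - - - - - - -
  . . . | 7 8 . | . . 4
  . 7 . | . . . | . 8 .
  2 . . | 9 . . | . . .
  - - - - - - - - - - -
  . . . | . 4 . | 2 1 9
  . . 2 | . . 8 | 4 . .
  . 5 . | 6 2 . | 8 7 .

Step 1. [r1c8∈{6}] r1c8's peers cover all but 6, so r1c8=6.
Step 2. [r9c9∈{3}] r9c9's peers cover all but 3. So r9c9=3.
Step 3. [r2c3∈{4,5,6,7}] in row 2, 5 fits only at r2c3, so r2c3=5.
Step 4. [r1c7∈{1}] r1c7 has the single candidate 1 ⇒ r1c7=1.
Step 5. [r8c1∈{1,6,7,9}] across row 8, 7 lands solely at r8c1. So r8c1=7.
Step 6. [r3c3∈{1,4,6,7,8}] in col 3, 7 fits only at r3c3, so r3c3=7.
Step 7. [r3c9∈{2}] only 2 remains possible at r3c9 ⇒ r3c9=2.
Step 8. [r4c8∈{2,3,5,9}] across col 8, 2 lands solely at r4c8. So r4c8=2.
Step 9. [r5c6∈{2,4,5,6}] col 6 places 2 nowhere but r5c6, so r5c6=2.
Step 10. [r6c6∈{4,5,6}] col 6 places 4 nowhere but r6c6 ⇒ r6c6=4.
Step 11. [r6c9∈{1,6,7}] r6c9 is the only open cell in col 9 admitting 7. So r6c9=7.
Step 12. [r5c9∈{1,6}] in col 9, 1 fits only at r5c9, so r5c9=1.
Step 13. [r6c5∈{1,3,6}] in box 5, 1 fits only at r6c5 ⇒ r6c5=1.
Step 14. [r1c1∈{8}] r1c1's peers cover all but 8. So r1c1=8.
Step 15. [r7c1∈{6}] nothing but 6 survives at r7c1. So r7c1=6.
Step 16. [r8c4∈{1,3,5}] 1 has one home in col 4: r8c4 ⇒ r8c4=1.
Step 17. [r9c6∈{9}] r9c6 is down to just 9 ⇒ r9c6=9.
Step 18. [r8c5∈{3}] r8c5 is down to just 3, so r8c5=3.
Step 19. [r5c5∈{6}] r5c5's peers cover all but 6. So r5c5=6.
Step 20. [r2c2∈{4,6}] in row 2, 6 fits only at r2c2, so r2c2=6.
Step 21. [r4c6∈{5}] nothing but 5 survives at r4c6, so r4c6=5.
Step 22. [r5c1∈{4,5,9}] 5 has one home in col 1: r5c1, so r5c1=5.
Step 23. [r5c7∈{3,9}] r5c7 is the only open cell in row 5 admitting 9, so r5c7=9.
Step 24. [r3c8∈{3,4,9}] across row 3, 9 lands solely at r3c8, so r3c8=9.
Step 25. [r6c8∈{3,5}] across col 8, 3 lands solely at r6c8. So r6c8=3.
Step 26. [r5c3∈{3,4}] across row 5, 4 lands solely at r5c3. So r5c3=4.
Step 27. [r4c7∈{6}] only 6 remains possible at r4c7. So r4c7=6.
Step 28. [r9c1∈{1,4}] in row 9, 4 fits only at r9c1, so r9c1=4.
Step 29. [r6c2∈{8}] nothing but 8 survives at r6c2 ⇒ r6c2=8.
Step 30. [r3c1∈{1}] nothing but 1 survives at r3c1, so r3c1=1.
Step 31. [r4c2∈{1,3,9}] in col 2, 1 fits only at r4c2, so r4c2=1.
Step 32. [r7c2∈{3}] r7c2's peers cover all but 3. So r7c2=3.
Step 33. [r5c4∈{3}] r5c4's peers cover all but 3. So r5c4=3.
Step 34. [r7c4∈{5}] r7c4 is down to just 5. So r7c4=5.
Step 35. [r3c6∈{6}] r3c6 is down to just 6. So r3c6=6.
Step 36. [r4c1∈{9}] r4c1's peers cover all but 9. So r4c1=9.
Step 37. [r4c3∈{3}] only 3 remains possible at r4c3 ⇒ r4c3=3.
Step 38. [r2c4∈{2}] nothing but 2 survives at r2c4. So r2c4=2.
Step 39. [r2c7∈{7}] r2c7 has the single candidate 7, so r2c7=7.
Step 40. [r7c6∈{7}] r7c6's peers cover all but 7, so r7c6=7.
Step 41. [r3c4∈{8}] r3c4's peers cover all but 8, so r3c4=8.
Step 42. [r3c2∈{4}] r3c2 is down to just 4 ⇒ r3c2=4.
Step 43. [r2c8∈{4}] only 4 remains possible at r2c8 ⇒ r2c8=4.
Step 44. [r8c2∈{9}] r8c2's peers cover all but 9 ⇒ r8c2=9.
Step 45. [r7c3∈{8}] r7c3 is down to just 8. So r7c3=8.
Step 46. [r9c3∈{1}] nothing but 1 survives at r9c3, so r9c3=1.
Step 47. [r8c9∈{6}] nothing but 6 survives at r8c9, so r8c9=6.
Step 48. [r2c5∈{9}] r2c5 has the single candidate 9 ⇒ r2c5=9.
Step 49. [r8c8∈{5}] r8c8 is down to just 5. So r8c8=5.
Step 50. [r3c7∈{3}] nothing but 3 survives at r3c7. So r3c7=3.
Step 51. [r6c3∈{6}] r6c3 is down to just 6, so r6c3=6.
Step 52. [r6c7∈{5}] r6c7 is down to just 5 ⇒ r6c7=5.

Answer: 8 2 9 4 7 3 1 6 5 / 3 6 5 2 9 1 7 4 8 / 1 4 7 8 5 6 3 9 2 / 9 1 3 7 8 5 6 2 4 / 5 7 4 3 6 2 9 8 1 / 2 8 6 9 1 4 5 3 7 / 6 3 8 5 4 7 2 1 9 / 7 9 2 1 3 8 4 5 6 / 4 5 1 6 2 9 8 7 3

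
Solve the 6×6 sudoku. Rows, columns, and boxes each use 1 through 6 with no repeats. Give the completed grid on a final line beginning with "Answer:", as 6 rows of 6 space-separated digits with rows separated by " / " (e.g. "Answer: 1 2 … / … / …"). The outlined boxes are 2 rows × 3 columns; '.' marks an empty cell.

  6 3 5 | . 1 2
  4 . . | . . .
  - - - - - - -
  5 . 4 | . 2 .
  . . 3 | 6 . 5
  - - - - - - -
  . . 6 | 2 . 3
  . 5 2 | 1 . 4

Step 1. [r2c5∈{3,5,6}] 3 has one home in col 5: r2c5 ⇒ r2c5=3.
Step 2. [r5c1∈{1}] r5c1 has the single candidate 1, so r5c1=1.
Step 3. [r4c2∈{1,2}] in row 4, 1 fits only at r4c2 ⇒ r4c2=1.
Step 4. [r2c2∈{2}] r2c2 has the single candidate 2. So r2c2=2.
Step 5. [r2c3∈{1}] only 1 remains possible at r2c3, so r2c3=1.
Step 6. [r3c6∈{1}] r3c6's peers cover all but 1, so r3c6=1.
Step 7. [r3c4∈{3}] nothing but 3 survives at r3c4, so r3c4=3.
Step 8. [r4c1∈{2}] r4c1's peers cover all but 2, so r4c1=2.
Step 9. [r1c4∈{4}] r1c4's peers cover all but 4, so r1c4=4.
Step 10. [r6c5∈{6}] r6c5 has the single candidate 6. So r6c5=6.
Step 11. [r4c5∈{4}] nothing but 4 survives at r4c5, so r4c5=4.
Step 12. [r3c2∈{6}] r3c2's peers cover all but 6 ⇒ r3c2=6.
Step 13. [r2c6∈{6}] r2c6 is down to just 6. So r2c6=6.
Step 14. [r5c2∈{4}] nothing but 4 survives at r5c2 ⇒ r5c2=4.
Step 15. [r5c5∈{5}] nothing but 5 survives at r5c5. So r5c5=5.
Step 16. [r6c1∈{3}] r6c1 has the single candidate 3. So r6c1=3.
Step 17. [r2c4∈{5}] r2c4 has the single candidate 5. So r2c4=5.

Answer: 6 3 5 4 1 2 / 4 2 1 5 3 6 / 5 6 4 3 2 1 / 2 1 3 6 4 5 / 1 4 6 2 5 3 / 3 5 2 1 6 4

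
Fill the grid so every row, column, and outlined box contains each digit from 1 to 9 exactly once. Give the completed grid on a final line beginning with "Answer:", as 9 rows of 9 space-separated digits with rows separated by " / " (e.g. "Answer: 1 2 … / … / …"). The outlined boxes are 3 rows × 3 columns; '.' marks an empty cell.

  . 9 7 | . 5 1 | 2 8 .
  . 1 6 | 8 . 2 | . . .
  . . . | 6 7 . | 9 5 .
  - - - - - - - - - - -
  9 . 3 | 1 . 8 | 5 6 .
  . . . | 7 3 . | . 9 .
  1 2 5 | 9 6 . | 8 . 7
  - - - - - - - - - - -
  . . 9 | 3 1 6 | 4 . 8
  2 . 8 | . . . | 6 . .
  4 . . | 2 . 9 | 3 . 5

Step 1. [r5c3∈{4}] only 4 remains possible at r5c3. So r5c3=4.
Step 2. [r7c1∈{5,7}] across col 1, 7 lands solely at r7c1, so r7c1=7.
Step 3. [r1c1∈{3}] r1c1 has the single candidate 3, so r1c1=3.
Step 4. [r3c9∈{1,3,4}] in row 3, 1 fits only at r3c9, so r3c9=1.
Step 5. [r6c6∈{4}] nothing but 4 survives at r6c6, so r6c6=4.
Step 6. [r2c8∈{3,4,7}] 4 has one home in col 8: r2c8 ⇒ r2c8=4.
Step 7. [r8c4∈{4,5}] in col 4, 5 fits only at r8c4 ⇒ r8c4=5.
Step 8. [r3c1∈{8}] only 8 remains possible at r3c1. So r3c1=8.
Step 9. [r8c8∈{1,7}] across row 8, 1 lands solely at r8c8, so r8c8=1.
Step 10. [r5c9∈{2}] r5c9's peers cover all but 2. So r5c9=2.
Step 11. [r5c1∈{6}] r5c1 is down to just 6 ⇒ r5c1=6.
Step 12. [r9c8∈{7}] only 7 remains possible at r9c8, so r9c8=7.
Step 13. [r6c8∈{3}] only 3 remains possible at r6c8. So r6c8=3.
Step 14. [r5c2∈{8}] r5c2's peers cover all but 8, so r5c2=8.
Step 15. [r8c9∈{9}] only 9 remains possible at r8c9, so r8c9=9.
Step 16. [r9c5∈{8}] r9c5's peers cover all but 8 ⇒ r9c5=8.
Step 17. [r5c7∈{1}] r5c7's peers cover all but 1, so r5c7=1.
Step 18. [r5c6∈{5}] r5c6 is down to just 5, so r5c6=5.
Step 19. [r2c1∈{5}] r2c1 has the single candidate 5, so r2c1=5.
Step 20. [r2c5∈{9}] r2c5 is down to just 9. So r2c5=9.
Step 21. [r8c2∈{3}] r8c2 is down to just 3, so r8c2=3.
Step 22. [r3c6∈{3}] r3c6's peers cover all but 3 ⇒ r3c6=3.
Step 23. [r9c2∈{6}] only 6 remains possible at r9c2. So r9c2=6.
Step 24. [r2c9∈{3}] nothing but 3 survives at r2c9 ⇒ r2c9=3.
Step 25. [r4c2∈{7}] nothing but 7 survives at r4c2 ⇒ r4c2=7.
Step 26. [r9c3∈{1}] r9c3 has the single candidate 1. So r9c3=1.
Step 27. [r7c8∈{2}] r7c8's peers cover all but 2. So r7c8=2.
Step 28. [r1c4∈{4}] r1c4's peers cover all but 4. So r1c4=4.
Step 29. [r7c2∈{5}] r7c2's peers cover all but 5. So r7c2=5.
Step 30. [r3c2∈{4}] nothing but 4 survives at r3c2. So r3c2=4.
Step 31. [r1c9∈{6}] r1c9's peers cover all but 6, so r1c9=6.
Step 32. [r4c5∈{2}] r4c5 is down to just 2 ⇒ r4c5=2.
Step 33. [r4c9∈{4}] r4c9 is down to just 4. So r4c9=4.
Step 34. [r2c7∈{7}] r2c7 has the single candidate 7 ⇒ r2c7=7.
Step 35. [r8c5∈{4}] only 4 remains possible at r8c5. So r8c5=4.
Step 36. [r8c6∈{7}] only 7 remains possible at r8c6, so r8c6=7.
Step 37. [r3c3∈{2}] r3c3's peers cover all but 2. So r3c3=2.

Answer: 3 9 7 4 5 1 2 8 6 / 5 1 6 8 9 2 7 4 3 / 8 4 2 6 7 3 9 5 1 / 9 7 3 1 2 8 5 6 4 / 6 8 4 7 3 5 1 9 2 / 1 2 5 9 6 4 8 3 7 / 7 5 9 3 1 6 4 2 8 / 2 3 8 5 4 7 6 1 9 / 4 6 1 2 8 9 3 7 5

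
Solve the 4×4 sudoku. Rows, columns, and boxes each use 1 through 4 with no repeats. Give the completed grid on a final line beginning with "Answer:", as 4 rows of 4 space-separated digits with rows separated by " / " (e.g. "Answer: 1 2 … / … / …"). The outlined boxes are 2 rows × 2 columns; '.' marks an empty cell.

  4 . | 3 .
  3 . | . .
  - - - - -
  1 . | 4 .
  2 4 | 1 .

Step 1. [r2c3∈{2}] r2c3 has the single candidate 2 ⇒ r2c3=2.
Step 2. [r1c4∈{1}] only 1 remains possible at r1c4, so r1c4=1.
Step 3. [r3c4∈{2,3}] in row 3, 2 fits only at r3c4, so r3c4=2.
Step 4. [r4c4∈{3}] r4c4 is down to just 3. So r4c4=3.
Step 5. [r3c2∈{3}] r3c2's peers cover all but 3. So r3c2=3.
Step 6. [r2c2∈{1}] r2c2 is down to just 1, so r2c2=1.
Step 7. [r2c4∈{4}] r2c4 has the single candidate 4 ⇒ r2c4=4.
Step 8. [r1c2∈{2}] r1c2 is down to just 2 ⇒ r1c2=2.

Answer: 4 2 3 1 / 3 1 2 4 / 1 3 4 2 / 2 4 1 3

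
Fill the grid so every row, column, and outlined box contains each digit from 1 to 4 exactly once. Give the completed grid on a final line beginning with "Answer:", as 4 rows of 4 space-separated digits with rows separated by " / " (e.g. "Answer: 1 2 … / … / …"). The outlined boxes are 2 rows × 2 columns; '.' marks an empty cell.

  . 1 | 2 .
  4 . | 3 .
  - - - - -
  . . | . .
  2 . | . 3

Step 1. [r4c3∈{1,4}] r4c3 is the only open cell in row 4 admitting 1. So r4c3=1.
Step 2. [r3c3∈{4}] only 4 remains possible at r3c3, so r3c3=4.
Step 3. [r1c1∈{3}] r1c1 is down to just 3. So r1c1=3.
Step 4. [r3c4∈{2}] only 2 remains possible at r3c4, so r3c4=2.
Step 5. [r4c2∈{4}] only 4 remains possible at r4c2, so r4c2=4.
Step 6. [r2c2∈{2}] only 2 remains possible at r2c2, so r2c2=2.
Step 7. [r3c2∈{3}] r3c2 is down to just 3 ⇒ r3c2=3.
Step 8. [r2c4∈{1}] nothing but 1 survives at r2c4. So r2c4=1.
Step 9. [r3c1∈{1}] only 1 remains possible at r3c1, so r3c1=1.
Step 10. [r1c4∈{4}] only 4 remains possible at r1c4 ⇒ r1c4=4.

Answer: 3 1 2 4 / 4 2 3 1 / 1 3 4 2 / 2 4 1 3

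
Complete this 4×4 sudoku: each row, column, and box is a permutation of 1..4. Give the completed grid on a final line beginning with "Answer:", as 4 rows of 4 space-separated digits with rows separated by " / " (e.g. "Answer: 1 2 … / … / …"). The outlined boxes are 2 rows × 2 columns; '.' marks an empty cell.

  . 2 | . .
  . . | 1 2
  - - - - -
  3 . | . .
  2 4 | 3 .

Step 1. [r1c3∈{4}] r1c3 is down to just 4. So r1c3=4.
Step 2. [r3c4∈{1,4}] across row 3, 4 lands solely at r3c4, so r3c4=4.
Step 3. [r4c4∈{1}] r4c4 is down to just 1. So r4c4=1.
Step 4. [r3c3∈{2}] r3c3's peers cover all but 2, so r3c3=2.
Step 5. [r1c1∈{1}] r1c1 is down to just 1, so r1c1=1.
Step 6. [r2c1∈{4}] nothing but 4 survives at r2c1. So r2c1=4.
Step 7. [r3c2∈{1}] r3c2 is down to just 1 ⇒ r3c2=1.
Step 8. [r2c2∈{3}] only 3 remains possible at r2c2. So r2c2=3.
Step 9. [r1c4∈{3}] only 3 remains possible at r1c4. So r1c4=3.

Answer: 1 2 4 3 / 4 3 1 2 / 3 1 2 4 / 2 4 3 1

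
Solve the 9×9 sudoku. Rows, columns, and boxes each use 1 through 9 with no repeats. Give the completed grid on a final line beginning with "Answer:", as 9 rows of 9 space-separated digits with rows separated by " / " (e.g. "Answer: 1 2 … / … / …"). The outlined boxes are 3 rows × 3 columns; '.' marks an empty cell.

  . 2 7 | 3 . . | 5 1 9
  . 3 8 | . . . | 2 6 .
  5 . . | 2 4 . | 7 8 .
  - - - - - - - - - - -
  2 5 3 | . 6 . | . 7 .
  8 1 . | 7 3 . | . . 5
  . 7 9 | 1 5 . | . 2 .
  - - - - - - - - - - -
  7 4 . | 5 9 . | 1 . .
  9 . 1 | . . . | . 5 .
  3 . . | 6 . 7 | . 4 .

Step 1. [r3c3∈{6}] only 6 remains possible at r3c3, so r3c3=6.
Step 2. [r7c9∈{2,3,6,8}] row 7 places 6 nowhere but r7c9, so r7c9=6.
Step 3. [r7c6∈{2,3,8}] row 7 places 8 nowhere but r7c6 ⇒ r7c6=8.
Step 4. [r6c6∈{4}] r6c6 has the single candidate 4. So r6c6=4.
Step 5. [r4c6∈{9}] only 9 remains possible at r4c6. So r4c6=9.
Step 6. [r8c5∈{2}] r8c5's peers cover all but 2, so r8c5=2.
Step 7. [r5c7∈{4,6,9}] row 5 places 6 nowhere but r5c7. So r5c7=6.
Step 8. [r2c1∈{1,4}] in col 1, 1 fits only at r2c1. So r2c1=1.
Step 9. [r9c2∈{8}] r9c2 is down to just 8 ⇒ r9c2=8.
Step 10. [r8c6∈{3}] r8c6 has the single candidate 3, so r8c6=3.
Step 11. [r8c7∈{8}] r8c7 is down to just 8 ⇒ r8c7=8.
Step 12. [r4c9∈{1,4,8}] row 4 places 1 nowhere but r4c9, so r4c9=1.
Step 13. [r7c3∈{2}] only 2 remains possible at r7c3, so r7c3=2.
Step 14. [r6c7∈{3}] r6c7's peers cover all but 3 ⇒ r6c7=3.
Step 15. [r1c5∈{8}] r1c5 has the single candidate 8. So r1c5=8.
Step 16. [r6c9∈{8}] only 8 remains possible at r6c9. So r6c9=8.
Step 17. [r8c9∈{7}] r8c9 has the single candidate 7, so r8c9=7.
Step 18. [r2c6∈{5}] r2c6 is down to just 5, so r2c6=5.
Step 19. [r9c5∈{1}] r9c5 is down to just 1 ⇒ r9c5=1.
Step 20. [r5c6∈{2}] r5c6 has the single candidate 2. So r5c6=2.
Step 21. [r1c1∈{4}] nothing but 4 survives at r1c1 ⇒ r1c1=4.
Step 22. [r8c4∈{4}] r8c4's peers cover all but 4 ⇒ r8c4=4.
Step 23. [r7c8∈{3}] nothing but 3 survives at r7c8. So r7c8=3.
Step 24. [r9c3∈{5}] r9c3's peers cover all but 5 ⇒ r9c3=5.
Step 25. [r3c6∈{1}] only 1 remains possible at r3c6, so r3c6=1.
Step 26. [r6c1∈{6}] nothing but 6 survives at r6c1, so r6c1=6.
Step 27. [r4c4∈{8}] r4c4 is down to just 8, so r4c4=8.
Step 28. [r5c8∈{9}] only 9 remains possible at r5c8, so r5c8=9.
Step 29. [r1c6∈{6}] nothing but 6 survives at r1c6. So r1c6=6.
Step 30. [r3c9∈{3}] nothing but 3 survives at r3c9 ⇒ r3c9=3.
Step 31. [r4c7∈{4}] only 4 remains possible at r4c7, so r4c7=4.
Step 32. [r5c3∈{4}] r5c3 has the single candidate 4. So r5c3=4.
Step 33. [r2c5∈{7}] only 7 remains possible at r2c5, so r2c5=7.
Step 34. [r8c2∈{6}] r8c2's peers cover all but 6 ⇒ r8c2=6.
Step 35. [r9c9∈{2}] r9c9 has the single candidate 2, so r9c9=2.
Step 36. [r2c4∈{9}] r2c4 is down to just 9, so r2c4=9.
Step 37. [r3c2∈{9}] r3c2 is down to just 9. So r3c2=9.
Step 38. [r2c9∈{4}] only 4 remains possible at r2c9, so r2c9=4.
Step 39. [r9c7∈{9}] r9c7 has the single candidate 9. So r9c7=9.

Answer: 4 2 7 3 8 6 5 1 9 / 1 3 8 9 7 5 2 6 4 / 5 9 6 2 4 1 7 8 3 / 2 5 3 8 6 9 4 7 1 / 8 1 4 7 3 2 6 9 5 / 6 7 9 1 5 4 3 2 8 / 7 4 2 5 9 8 1 3 6 / 9 6 1 4 2 3 8 5 7 / 3 8 5 6 1 7 9 4 2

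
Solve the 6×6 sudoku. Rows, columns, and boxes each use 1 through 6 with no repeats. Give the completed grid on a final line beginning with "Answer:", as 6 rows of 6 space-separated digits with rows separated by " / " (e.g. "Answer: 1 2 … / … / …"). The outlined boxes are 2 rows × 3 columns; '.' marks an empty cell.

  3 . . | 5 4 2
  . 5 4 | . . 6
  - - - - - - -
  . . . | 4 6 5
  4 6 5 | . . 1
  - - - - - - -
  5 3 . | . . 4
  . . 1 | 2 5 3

Step 1. [r3c2∈{1,2}] across col 2, 2 lands solely at r3c2, so r3c2=2.
Step 2. [r4c4∈{3}] r4c4's peers cover all but 3, so r4c4=3.
Step 3. [r2c4∈{1}] r2c4's peers cover all but 1, so r2c4=1.
Step 4. [r1c3∈{6}] r1c3 has the single candidate 6, so r1c3=6.
Step 5. [r5c5∈{1}] only 1 remains possible at r5c5, so r5c5=1.
Step 6. [r1c2∈{1}] r1c2 is down to just 1. So r1c2=1.
Step 7. [r2c1∈{2}] r2c1's peers cover all but 2 ⇒ r2c1=2.
Step 8. [r5c4∈{6}] r5c4 is down to just 6, so r5c4=6.
Step 9. [r6c2∈{4}] r6c2 has the single candidate 4 ⇒ r6c2=4.
Step 10. [r5c3∈{2}] r5c3 has the single candidate 2 ⇒ r5c3=2.
Step 11. [r6c1∈{6}] only 6 remains possible at r6c1, so r6c1=6.
Step 12. [r4c5∈{2}] only 2 remains possible at r4c5 ⇒ r4c5=2.
Step 13. [r3c1∈{1}] r3c1 has the single candidate 1 ⇒ r3c1=1.
Step 14. [r2c5∈{3}] r2c5 has the single candidate 3. So r2c5=3.
Step 15. [r3c3∈{3}] nothing but 3 survives at r3c3, so r3c3=3.

Answer: 3 1 6 5 4 2 / 2 5 4 1 3 6 / 1 2 3 4 6 5 / 4 6 5 3 2 1 / 5 3 2 6 1 4 / 6 4 1 2 5 3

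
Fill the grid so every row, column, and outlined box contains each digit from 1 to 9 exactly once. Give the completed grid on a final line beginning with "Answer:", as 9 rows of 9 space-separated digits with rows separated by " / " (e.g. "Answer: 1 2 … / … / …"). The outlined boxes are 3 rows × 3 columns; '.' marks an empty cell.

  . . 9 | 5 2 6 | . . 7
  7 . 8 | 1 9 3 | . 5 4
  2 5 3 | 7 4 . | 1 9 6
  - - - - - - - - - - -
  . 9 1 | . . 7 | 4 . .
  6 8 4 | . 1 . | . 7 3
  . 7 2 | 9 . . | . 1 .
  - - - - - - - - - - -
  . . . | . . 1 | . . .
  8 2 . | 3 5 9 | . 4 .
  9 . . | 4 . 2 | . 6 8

Step 1. [r6c9∈{5}] r6c9 has the single candidate 5. So r6c9=5.
Step 2. [r4c9∈{2}] only 2 remains possible at r4c9 ⇒ r4c9=2.
Step 3. [r4c8∈{8}] nothing but 8 survives at r4c8, so r4c8=8.
Step 4. [r9c5∈{7}] only 7 remains possible at r9c5. So r9c5=7.
Step 5. [r9c3∈{5}] r9c3's peers cover all but 5, so r9c3=5.
Step 6. [r7c7∈{2,3,5,7,9}] across row 7, 5 lands solely at r7c7 ⇒ r7c7=5.
Step 7. [r9c7∈{3}] only 3 remains possible at r9c7 ⇒ r9c7=3.
Step 8. [r6c1∈{3}] r6c1 is down to just 3. So r6c1=3.
Step 9. [r4c4∈{6}] r4c4's peers cover all but 6, so r4c4=6.
Step 10. [r7c5∈{6,8}] across col 5, 6 lands solely at r7c5. So r7c5=6.
Step 11. [r7c1∈{4}] nothing but 4 survives at r7c1. So r7c1=4.
Step 12. [r8c3∈{6,7}] in row 8, 6 fits only at r8c3 ⇒ r8c3=6.
Step 13. [r6c6∈{4,8}] in row 6, 4 fits only at r6c6 ⇒ r6c6=4.
Step 14. [r9c2∈{1}] r9c2 has the single candidate 1, so r9c2=1.
Step 15. [r1c2∈{4}] r1c2's peers cover all but 4, so r1c2=4.
Step 16. [r2c7∈{2}] only 2 remains possible at r2c7. So r2c7=2.
Step 17. [r8c7∈{7}] only 7 remains possible at r8c7 ⇒ r8c7=7.
Step 18. [r7c2∈{3}] only 3 remains possible at r7c2. So r7c2=3.
Step 19. [r5c6∈{5}] only 5 remains possible at r5c6. So r5c6=5.
Step 20. [r1c7∈{8}] only 8 remains possible at r1c7, so r1c7=8.
Step 21. [r8c9∈{1}] only 1 remains possible at r8c9 ⇒ r8c9=1.
Step 22. [r7c8∈{2}] r7c8's peers cover all but 2, so r7c8=2.
Step 23. [r6c5∈{8}] only 8 remains possible at r6c5 ⇒ r6c5=8.
Step 24. [r7c3∈{7}] r7c3 is down to just 7. So r7c3=7.
Step 25. [r7c4∈{8}] r7c4's peers cover all but 8. So r7c4=8.
Step 26. [r3c6∈{8}] r3c6 has the single candidate 8. So r3c6=8.
Step 27. [r1c8∈{3}] only 3 remains possible at r1c8, so r1c8=3.
Step 28. [r4c1∈{5}] r4c1 has the single candidate 5. So r4c1=5.
Step 29. [r5c7∈{9}] r5c7's peers cover all but 9. So r5c7=9.
Step 30. [r1c1∈{1}] r1c1's peers cover all but 1. So r1c1=1.
Step 31. [r5c4∈{2}] r5c4 has the single candidate 2, so r5c4=2.
Step 32. [r4c5∈{3}] r4c5's peers cover all but 3, so r4c5=3.
Step 33. [r2c2∈{6}] r2c2's peers cover all but 6. So r2c2=6.
Step 34. [r7c9∈{9}] r7c9 is down to just 9 ⇒ r7c9=9.
Step 35. [r6c7∈{6}] nothing but 6 survives at r6c7, so r6c7=6.

Answer: 1 4 9 5 2 6 8 3 7 / 7 6 8 1 9 3 2 5 4 / 2 5 3 7 4 8 1 9 6 / 5 9 1 6 3 7 4 8 2 / 6 8 4 2 1 5 9 7 3 / 3 7 2 9 8 4 6 1 5 / 4 3 7 8 6 1 5 2 9 / 8 2 6 3 5 9 7 4 1 / 9 1 5 4 7 2 3 6 8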